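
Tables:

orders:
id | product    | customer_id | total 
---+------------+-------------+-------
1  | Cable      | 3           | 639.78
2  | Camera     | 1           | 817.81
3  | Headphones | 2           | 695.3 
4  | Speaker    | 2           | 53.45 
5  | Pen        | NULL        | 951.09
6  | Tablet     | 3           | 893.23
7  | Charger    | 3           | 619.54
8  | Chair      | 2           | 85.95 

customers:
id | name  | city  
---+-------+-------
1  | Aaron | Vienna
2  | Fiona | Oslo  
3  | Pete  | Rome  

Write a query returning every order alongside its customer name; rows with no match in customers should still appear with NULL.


LEFT JOIN keeps every row from orders (the left table); where customer_id has no match in customers, the customer columns become NULL. Walk through each order:
  - order 1 (Cable): customer_id=3 -> matches Pete
  - order 2 (Camera): customer_id=1 -> matches Aaron
  - order 3 (Headphones): customer_id=2 -> matches Fiona
  - order 4 (Speaker): customer_id=2 -> matches Fiona
  - order 5 (Pen): customer_id=NULL, no match -> kept with NULL
  - order 6 (Tablet): customer_id=3 -> matches Pete
  - order 7 (Charger): customer_id=3 -> matches Pete
  - order 8 (Chair): customer_id=2 -> matches Fiona
All 8 rows appear; 1 has NULL customer.

SQL:
SELECT a.product, b.name AS customer
FROM orders a
LEFT JOIN customers b ON a.customer_id = b.id

Result:
product    | customer
-----------+---------
Cable      | Pete    
Camera     | Aaron   
Headphones | Fiona   
Speaker    | Fiona   
Pen        | NULL    
Tablet     | Pete    
Charger    | Pete    
Chair      | Fiona   


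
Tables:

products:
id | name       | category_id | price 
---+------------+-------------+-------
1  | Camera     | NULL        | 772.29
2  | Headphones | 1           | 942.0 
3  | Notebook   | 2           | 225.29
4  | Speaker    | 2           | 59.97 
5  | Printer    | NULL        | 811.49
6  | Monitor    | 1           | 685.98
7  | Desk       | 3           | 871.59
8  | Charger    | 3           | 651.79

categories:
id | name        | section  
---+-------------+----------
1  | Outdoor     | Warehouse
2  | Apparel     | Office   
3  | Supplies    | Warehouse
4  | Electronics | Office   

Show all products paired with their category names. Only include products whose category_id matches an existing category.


INNER JOIN keeps only products rows whose category_id matches an id in categories. Walk through each product:
  - product 1 (Camera): category_id=NULL, no match -> dropped
  - product 2 (Headphones): category_id=1 -> matches Outdoor
  - product 3 (Notebook): category_id=2 -> matches Apparel
  - product 4 (Speaker): category_id=2 -> matches Apparel
  - product 5 (Printer): category_id=NULL, no match -> dropped
  - product 6 (Monitor): category_id=1 -> matches Outdoor
  - product 7 (Desk): category_id=3 -> matches Supplies
  - product 8 (Charger): category_id=3 -> matches Supplies
So 2 of 8 rows are dropped.

SQL:
SELECT a.name, b.name AS category
FROM products a
INNER JOIN categories b ON a.category_id = b.id

Result:
name       | category
-----------+---------
Headphones | Outdoor 
Notebook   | Apparel 
Speaker    | Apparel 
Monitor    | Outdoor 
Desk       | Supplies
Charger    | Supplies


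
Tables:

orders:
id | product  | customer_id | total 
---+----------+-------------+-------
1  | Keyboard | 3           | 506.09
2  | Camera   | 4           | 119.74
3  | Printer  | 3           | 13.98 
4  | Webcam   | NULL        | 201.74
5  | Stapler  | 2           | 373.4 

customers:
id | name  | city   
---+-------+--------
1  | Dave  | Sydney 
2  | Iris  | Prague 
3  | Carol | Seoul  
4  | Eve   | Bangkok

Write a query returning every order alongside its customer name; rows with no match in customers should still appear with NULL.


LEFT JOIN keeps every row from orders (the left table); where customer_id has no match in customers, the customer columns become NULL. Walk through each order:
  - order 1 (Keyboard): customer_id=3 -> matches Carol
  - order 2 (Camera): customer_id=4 -> matches Eve
  - order 3 (Printer): customer_id=3 -> matches Carol
  - order 4 (Webcam): customer_id=NULL, no match -> kept with NULL
  - order 5 (Stapler): customer_id=2 -> matches Iris
All 5 rows appear; 1 has NULL customer.

SQL:
SELECT a.product, b.name AS customer
FROM orders a
LEFT JOIN customers b ON a.customer_id = b.id

Result:
product  | customer
---------+---------
Keyboard | Carol   
Camera   | Eve     
Printer  | Carol   
Webcam   | NULL    
Stapler  | Iris    


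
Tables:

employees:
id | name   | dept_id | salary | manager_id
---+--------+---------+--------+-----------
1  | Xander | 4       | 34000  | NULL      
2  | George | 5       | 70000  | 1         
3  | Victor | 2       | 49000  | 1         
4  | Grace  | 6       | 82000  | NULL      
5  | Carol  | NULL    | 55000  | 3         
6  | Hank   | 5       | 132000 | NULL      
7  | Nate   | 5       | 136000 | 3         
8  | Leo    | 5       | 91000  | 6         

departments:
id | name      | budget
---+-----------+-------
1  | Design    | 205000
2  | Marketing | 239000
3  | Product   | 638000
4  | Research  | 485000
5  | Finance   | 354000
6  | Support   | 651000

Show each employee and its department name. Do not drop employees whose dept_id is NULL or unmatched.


LEFT JOIN keeps every row from employees (the left table); where dept_id has no match in departments, the department columns become NULL. Walk through each employee:
  - employee 1 (Xander): dept_id=4 -> matches Research
  - employee 2 (George): dept_id=5 -> matches Finance
  - employee 3 (Victor): dept_id=2 -> matches Marketing
  - employee 4 (Grace): dept_id=6 -> matches Support
  - employee 5 (Carol): dept_id=NULL, no match -> kept with NULL
  - employee 6 (Hank): dept_id=5 -> matches Finance
  - employee 7 (Nate): dept_id=5 -> matches Finance
  - employee 8 (Leo): dept_id=5 -> matches Finance
All 8 rows appear; 1 has NULL department.

SQL:
SELECT a.name, b.name AS department
FROM employees a
LEFT JOIN departments b ON a.dept_id = b.id

Result:
name   | department
-------+-----------
Xander | Research  
George | Finance   
Victor | Marketing 
Grace  | Support   
Carol  | NULL      
Hank   | Finance   
Nate   | Finance   
Leo    | Finance   


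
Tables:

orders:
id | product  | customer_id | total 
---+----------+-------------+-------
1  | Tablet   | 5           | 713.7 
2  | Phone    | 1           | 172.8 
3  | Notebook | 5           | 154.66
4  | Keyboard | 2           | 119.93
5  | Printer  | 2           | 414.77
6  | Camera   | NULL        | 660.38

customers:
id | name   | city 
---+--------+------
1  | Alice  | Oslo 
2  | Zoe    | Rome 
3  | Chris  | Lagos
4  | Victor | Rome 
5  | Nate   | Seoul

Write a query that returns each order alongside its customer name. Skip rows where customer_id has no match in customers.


INNER JOIN keeps only orders rows whose customer_id matches an id in customers. Walk through each order:
  - order 1 (Tablet): customer_id=5 -> matches Nate
  - order 2 (Phone): customer_id=1 -> matches Alice
  - order 3 (Notebook): customer_id=5 -> matches Nate
  - order 4 (Keyboard): customer_id=2 -> matches Zoe
  - order 5 (Printer): customer_id=2 -> matches Zoe
  - order 6 (Camera): customer_id=NULL, no match -> dropped
So 1 of 6 rows is dropped.

SQL:
SELECT a.product, b.name AS customer
FROM orders a
INNER JOIN customers b ON a.customer_id = b.id

Result:
product  | customer
---------+---------
Tablet   | Nate    
Phone    | Alice   
Notebook | Nate    
Keyboard | Zoe     
Printer  | Zoe     


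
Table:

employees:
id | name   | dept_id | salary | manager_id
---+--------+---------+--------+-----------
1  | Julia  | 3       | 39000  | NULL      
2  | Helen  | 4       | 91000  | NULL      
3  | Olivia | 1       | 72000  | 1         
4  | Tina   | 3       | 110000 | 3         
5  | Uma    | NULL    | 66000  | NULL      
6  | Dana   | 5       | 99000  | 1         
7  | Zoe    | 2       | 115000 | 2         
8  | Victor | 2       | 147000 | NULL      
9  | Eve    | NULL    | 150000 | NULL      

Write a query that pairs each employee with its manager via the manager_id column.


This is a self-join: employees is joined to a second copy of itself, matching each row's manager_id to another row's id. Use LEFT JOIN so rows with manager_id=NULL are kept.
  - employee 1 (Julia): manager_id=NULL -> NULL
  - employee 2 (Helen): manager_id=NULL -> NULL
  - employee 3 (Olivia): manager_id=1 -> Julia
  - employee 4 (Tina): manager_id=3 -> Olivia
  - employee 5 (Uma): manager_id=NULL -> NULL
  - employee 6 (Dana): manager_id=1 -> Julia
  - employee 7 (Zoe): manager_id=2 -> Helen
  - employee 8 (Victor): manager_id=NULL -> NULL
  - employee 9 (Eve): manager_id=NULL -> NULL

SQL:
SELECT a.name AS item, b.name AS manager
FROM employees a
LEFT JOIN employees b ON a.manager_id = b.id

Result:
item   | manager
-------+--------
Julia  | NULL   
Helen  | NULL   
Olivia | Julia  
Tina   | Olivia 
Uma    | NULL   
Dana   | Julia  
Zoe    | Helen  
Victor | NULL   
Eve    | NULL   


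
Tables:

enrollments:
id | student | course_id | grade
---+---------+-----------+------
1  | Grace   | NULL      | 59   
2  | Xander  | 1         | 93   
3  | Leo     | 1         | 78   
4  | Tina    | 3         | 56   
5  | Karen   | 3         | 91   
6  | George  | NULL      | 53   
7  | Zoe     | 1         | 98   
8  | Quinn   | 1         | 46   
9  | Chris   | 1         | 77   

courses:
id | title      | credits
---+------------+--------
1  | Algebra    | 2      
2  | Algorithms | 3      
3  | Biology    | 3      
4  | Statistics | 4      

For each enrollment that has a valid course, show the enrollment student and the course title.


INNER JOIN keeps only enrollments rows whose course_id matches an id in courses. Walk through each enrollment:
  - enrollment 1 (Grace): course_id=NULL, no match -> dropped
  - enrollment 2 (Xander): course_id=1 -> matches Algebra
  - enrollment 3 (Leo): course_id=1 -> matches Algebra
  - enrollment 4 (Tina): course_id=3 -> matches Biology
  - enrollment 5 (Karen): course_id=3 -> matches Biology
  - enrollment 6 (George): course_id=NULL, no match -> dropped
  - enrollment 7 (Zoe): course_id=1 -> matches Algebra
  - enrollment 8 (Quinn): course_id=1 -> matches Algebra
  - enrollment 9 (Chris): course_id=1 -> matches Algebra
So 2 of 9 rows are dropped.

SQL:
SELECT a.student, b.title AS course
FROM enrollments a
INNER JOIN courses b ON a.course_id = b.id

Result:
student | course 
--------+--------
Xander  | Algebra
Leo     | Algebra
Tina    | Biology
Karen   | Biology
Zoe     | Algebra
Quinn   | Algebra
Chris   | Algebra


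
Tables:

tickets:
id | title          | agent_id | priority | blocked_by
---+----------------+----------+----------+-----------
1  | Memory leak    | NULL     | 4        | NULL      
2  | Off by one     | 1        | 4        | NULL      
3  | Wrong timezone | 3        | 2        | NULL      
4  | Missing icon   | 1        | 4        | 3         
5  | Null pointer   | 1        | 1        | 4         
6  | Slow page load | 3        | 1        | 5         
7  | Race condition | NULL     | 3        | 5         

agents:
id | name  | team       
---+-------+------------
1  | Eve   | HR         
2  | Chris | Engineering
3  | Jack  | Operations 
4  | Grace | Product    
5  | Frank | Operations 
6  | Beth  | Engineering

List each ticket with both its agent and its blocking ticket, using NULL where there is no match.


Two LEFT JOINs from the same base table tickets: one to agents via agent_id, one to tickets itself via blocked_by. Both are LEFT so every ticket is preserved.
Match against agents:
  - ticket 1 (Memory leak): agent_id=NULL, no match -> kept with NULL
  - ticket 2 (Off by one): agent_id=1 -> matches Eve
  - ticket 3 (Wrong timezone): agent_id=3 -> matches Jack
  - ticket 4 (Missing icon): agent_id=1 -> matches Eve
  - ticket 5 (Null pointer): agent_id=1 -> matches Eve
  - ticket 6 (Slow page load): agent_id=3 -> matches Jack
  - ticket 7 (Race condition): agent_id=NULL, no match -> kept with NULL
Match against tickets (self):
  - ticket 1 (Memory leak): blocked_by=NULL -> NULL
  - ticket 2 (Off by one): blocked_by=NULL -> NULL
  - ticket 3 (Wrong timezone): blocked_by=NULL -> NULL
  - ticket 4 (Missing icon): blocked_by=3 -> Wrong timezone
  - ticket 5 (Null pointer): blocked_by=4 -> Missing icon
  - ticket 6 (Slow page load): blocked_by=5 -> Null pointer
  - ticket 7 (Race condition): blocked_by=5 -> Null pointer

SQL:
SELECT a.title, b.name AS agent, c.title AS blocked_by
FROM tickets a
LEFT JOIN agents b ON a.agent_id = b.id
LEFT JOIN tickets c ON a.blocked_by = c.id

Result:
title          | agent | blocked_by    
---------------+-------+---------------
Memory leak    | NULL  | NULL          
Off by one     | Eve   | NULL          
Wrong timezone | Jack  | NULL          
Missing icon   | Eve   | Wrong timezone
Null pointer   | Eve   | Missing icon  
Slow page load | Jack  | Null pointer  
Race condition | NULL  | Null pointer  


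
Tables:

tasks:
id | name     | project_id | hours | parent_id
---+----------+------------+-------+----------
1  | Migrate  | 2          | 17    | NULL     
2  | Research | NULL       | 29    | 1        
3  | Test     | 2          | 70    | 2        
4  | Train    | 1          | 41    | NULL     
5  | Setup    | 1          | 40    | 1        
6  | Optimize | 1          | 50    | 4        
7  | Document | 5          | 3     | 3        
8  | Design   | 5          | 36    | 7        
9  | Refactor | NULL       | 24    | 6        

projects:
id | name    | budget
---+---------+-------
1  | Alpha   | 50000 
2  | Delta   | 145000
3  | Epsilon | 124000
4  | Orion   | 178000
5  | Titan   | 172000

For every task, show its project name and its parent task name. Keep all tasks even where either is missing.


Two LEFT JOINs from the same base table tasks: one to projects via project_id, one to tasks itself via parent_id. Both are LEFT so every task is preserved.
Match against projects:
  - task 1 (Migrate): project_id=2 -> matches Delta
  - task 2 (Research): project_id=NULL, no match -> kept with NULL
  - task 3 (Test): project_id=2 -> matches Delta
  - task 4 (Train): project_id=1 -> matches Alpha
  - task 5 (Setup): project_id=1 -> matches Alpha
  - task 6 (Optimize): project_id=1 -> matches Alpha
  - task 7 (Document): project_id=5 -> matches Titan
  - task 8 (Design): project_id=5 -> matches Titan
  - task 9 (Refactor): project_id=NULL, no match -> kept with NULL
Match against tasks (self):
  - task 1 (Migrate): parent_id=NULL -> NULL
  - task 2 (Research): parent_id=1 -> Migrate
  - task 3 (Test): parent_id=2 -> Research
  - task 4 (Train): parent_id=NULL -> NULL
  - task 5 (Setup): parent_id=1 -> Migrate
  - task 6 (Optimize): parent_id=4 -> Train
  - task 7 (Document): parent_id=3 -> Test
  - task 8 (Design): parent_id=7 -> Document
  - task 9 (Refactor): parent_id=6 -> Optimize

SQL:
SELECT a.name, b.name AS project, c.name AS parent
FROM tasks a
LEFT JOIN projects b ON a.project_id = b.id
LEFT JOIN tasks c ON a.parent_id = c.id

Result:
name     | project | parent  
---------+---------+---------
Migrate  | Delta   | NULL    
Research | NULL    | Migrate 
Test     | Delta   | Research
Train    | Alpha   | NULL    
Setup    | Alpha   | Migrate 
Optimize | Alpha   | Train   
Document | Titan   | Test    
Design   | Titan   | Document
Refactor | NULL    | Optimize


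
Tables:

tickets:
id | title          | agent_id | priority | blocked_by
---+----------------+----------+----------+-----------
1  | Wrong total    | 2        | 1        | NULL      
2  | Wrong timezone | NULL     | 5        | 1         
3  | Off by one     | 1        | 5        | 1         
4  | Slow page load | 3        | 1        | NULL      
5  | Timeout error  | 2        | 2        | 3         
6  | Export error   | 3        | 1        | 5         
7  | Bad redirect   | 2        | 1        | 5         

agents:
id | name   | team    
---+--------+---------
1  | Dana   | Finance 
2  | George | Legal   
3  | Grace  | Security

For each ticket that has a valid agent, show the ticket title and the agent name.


INNER JOIN keeps only tickets rows whose agent_id matches an id in agents. Walk through each ticket:
  - ticket 1 (Wrong total): agent_id=2 -> matches George
  - ticket 2 (Wrong timezone): agent_id=NULL, no match -> dropped
  - ticket 3 (Off by one): agent_id=1 -> matches Dana
  - ticket 4 (Slow page load): agent_id=3 -> matches Grace
  - ticket 5 (Timeout error): agent_id=2 -> matches George
  - ticket 6 (Export error): agent_id=3 -> matches Grace
  - ticket 7 (Bad redirect): agent_id=2 -> matches George
So 1 of 7 rows is dropped.

SQL:
SELECT a.title, b.name AS agent
FROM tickets a
INNER JOIN agents b ON a.agent_id = b.id

Result:
title          | agent 
---------------+-------
Wrong total    | George
Off by one     | Dana  
Slow page load | Grace 
Timeout error  | George
Export error   | Grace 
Bad redirect   | George


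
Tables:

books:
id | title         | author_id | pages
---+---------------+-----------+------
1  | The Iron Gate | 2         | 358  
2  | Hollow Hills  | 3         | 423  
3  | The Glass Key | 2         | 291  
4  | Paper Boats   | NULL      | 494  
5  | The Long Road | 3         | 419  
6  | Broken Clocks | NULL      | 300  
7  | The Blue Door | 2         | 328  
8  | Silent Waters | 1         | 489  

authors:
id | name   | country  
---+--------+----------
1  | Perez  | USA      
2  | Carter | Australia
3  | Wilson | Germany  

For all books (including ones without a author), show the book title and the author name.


LEFT JOIN keeps every row from books (the left table); where author_id has no match in authors, the author columns become NULL. Walk through each book:
  - book 1 (The Iron Gate): author_id=2 -> matches Carter
  - book 2 (Hollow Hills): author_id=3 -> matches Wilson
  - book 3 (The Glass Key): author_id=2 -> matches Carter
  - book 4 (Paper Boats): author_id=NULL, no match -> kept with NULL
  - book 5 (The Long Road): author_id=3 -> matches Wilson
  - book 6 (Broken Clocks): author_id=NULL, no match -> kept with NULL
  - book 7 (The Blue Door): author_id=2 -> matches Carter
  - book 8 (Silent Waters): author_id=1 -> matches Perez
All 8 rows appear; 2 have NULL author.

SQL:
SELECT a.title, b.name AS author
FROM books a
LEFT JOIN authors b ON a.author_id = b.id

Result:
title         | author
--------------+-------
The Iron Gate | Carter
Hollow Hills  | Wilson
The Glass Key | Carter
Paper Boats   | NULL  
The Long Road | Wilson
Broken Clocks | NULL  
The Blue Door | Carter
Silent Waters | Perez 


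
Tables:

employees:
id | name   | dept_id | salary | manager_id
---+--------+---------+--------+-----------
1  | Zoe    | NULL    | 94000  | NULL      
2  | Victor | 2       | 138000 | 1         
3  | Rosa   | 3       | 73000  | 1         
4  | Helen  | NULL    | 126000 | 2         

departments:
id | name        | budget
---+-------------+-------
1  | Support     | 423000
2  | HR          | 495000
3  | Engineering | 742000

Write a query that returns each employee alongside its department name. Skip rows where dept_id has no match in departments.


INNER JOIN keeps only employees rows whose dept_id matches an id in departments. Walk through each employee:
  - employee 1 (Zoe): dept_id=NULL, no match -> dropped
  - employee 2 (Victor): dept_id=2 -> matches HR
  - employee 3 (Rosa): dept_id=3 -> matches Engineering
  - employee 4 (Helen): dept_id=NULL, no match -> dropped
So 2 of 4 rows are dropped.

SQL:
SELECT a.name, b.name AS department
FROM employees a
INNER JOIN departments b ON a.dept_id = b.id

Result:
name   | department 
-------+------------
Victor | HR         
Rosa   | Engineering


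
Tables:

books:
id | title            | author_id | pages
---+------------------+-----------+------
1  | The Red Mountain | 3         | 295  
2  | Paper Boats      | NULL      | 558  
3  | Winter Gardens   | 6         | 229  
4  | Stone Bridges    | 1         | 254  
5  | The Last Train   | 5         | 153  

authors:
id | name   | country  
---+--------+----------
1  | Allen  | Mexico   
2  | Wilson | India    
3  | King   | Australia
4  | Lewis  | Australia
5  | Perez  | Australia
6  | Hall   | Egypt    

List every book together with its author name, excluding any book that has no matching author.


INNER JOIN keeps only books rows whose author_id matches an id in authors. Walk through each book:
  - book 1 (The Red Mountain): author_id=3 -> matches King
  - book 2 (Paper Boats): author_id=NULL, no match -> dropped
  - book 3 (Winter Gardens): author_id=6 -> matches Hall
  - book 4 (Stone Bridges): author_id=1 -> matches Allen
  - book 5 (The Last Train): author_id=5 -> matches Perez
So 1 of 5 rows is dropped.

SQL:
SELECT a.title, b.name AS author
FROM books a
INNER JOIN authors b ON a.author_id = b.id

Result:
title            | author
-----------------+-------
The Red Mountain | King  
Winter Gardens   | Hall  
Stone Bridges    | Allen 
The Last Train   | Perez 


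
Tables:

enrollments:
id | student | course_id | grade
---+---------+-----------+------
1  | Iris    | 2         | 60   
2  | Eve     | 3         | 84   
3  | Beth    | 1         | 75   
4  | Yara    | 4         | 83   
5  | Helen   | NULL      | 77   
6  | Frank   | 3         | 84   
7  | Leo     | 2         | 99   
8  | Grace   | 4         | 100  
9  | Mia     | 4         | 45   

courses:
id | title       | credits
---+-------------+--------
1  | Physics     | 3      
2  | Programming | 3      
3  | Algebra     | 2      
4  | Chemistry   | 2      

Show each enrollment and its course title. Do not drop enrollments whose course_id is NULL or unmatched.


LEFT JOIN keeps every row from enrollments (the left table); where course_id has no match in courses, the course columns become NULL. Walk through each enrollment:
  - enrollment 1 (Iris): course_id=2 -> matches Programming
  - enrollment 2 (Eve): course_id=3 -> matches Algebra
  - enrollment 3 (Beth): course_id=1 -> matches Physics
  - enrollment 4 (Yara): course_id=4 -> matches Chemistry
  - enrollment 5 (Helen): course_id=NULL, no match -> kept with NULL
  - enrollment 6 (Frank): course_id=3 -> matches Algebra
  - enrollment 7 (Leo): course_id=2 -> matches Programming
  - enrollment 8 (Grace): course_id=4 -> matches Chemistry
  - enrollment 9 (Mia): course_id=4 -> matches Chemistry
All 9 rows appear; 1 has NULL course.

SQL:
SELECT a.student, b.title AS course
FROM enrollments a
LEFT JOIN courses b ON a.course_id = b.id

Result:
student | course     
--------+------------
Iris    | Programming
Eve     | Algebra    
Beth    | Physics    
Yara    | Chemistry  
Helen   | NULL       
Frank   | Algebra    
Leo     | Programming
Grace   | Chemistry  
Mia     | Chemistry  


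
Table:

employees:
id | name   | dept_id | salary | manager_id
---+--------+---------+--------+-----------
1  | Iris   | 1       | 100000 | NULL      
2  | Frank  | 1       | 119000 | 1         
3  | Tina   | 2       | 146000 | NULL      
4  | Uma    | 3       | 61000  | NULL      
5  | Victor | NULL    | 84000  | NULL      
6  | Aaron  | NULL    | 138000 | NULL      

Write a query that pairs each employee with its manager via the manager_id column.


This is a self-join: employees is joined to a second copy of itself, matching each row's manager_id to another row's id. Use LEFT JOIN so rows with manager_id=NULL are kept.
  - employee 1 (Iris): manager_id=NULL -> NULL
  - employee 2 (Frank): manager_id=1 -> Iris
  - employee 3 (Tina): manager_id=NULL -> NULL
  - employee 4 (Uma): manager_id=NULL -> NULL
  - employee 5 (Victor): manager_id=NULL -> NULL
  - employee 6 (Aaron): manager_id=NULL -> NULL

SQL:
SELECT a.name AS item, b.name AS manager
FROM employees a
LEFT JOIN employees b ON a.manager_id = b.id

Result:
item   | manager
-------+--------
Iris   | NULL   
Frank  | Iris   
Tina   | NULL   
Uma    | NULL   
Victor | NULL   
Aaron  | NULL   


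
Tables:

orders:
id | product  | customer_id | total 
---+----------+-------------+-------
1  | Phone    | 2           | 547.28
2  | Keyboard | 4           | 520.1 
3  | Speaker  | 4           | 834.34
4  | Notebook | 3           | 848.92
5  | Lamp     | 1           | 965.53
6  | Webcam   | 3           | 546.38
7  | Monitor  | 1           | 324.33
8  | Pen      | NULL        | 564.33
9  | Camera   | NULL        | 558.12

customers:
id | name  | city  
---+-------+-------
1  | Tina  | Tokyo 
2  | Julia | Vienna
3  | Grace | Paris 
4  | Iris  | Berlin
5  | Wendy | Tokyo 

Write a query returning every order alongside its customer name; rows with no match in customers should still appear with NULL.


LEFT JOIN keeps every row from orders (the left table); where customer_id has no match in customers, the customer columns become NULL. Walk through each order:
  - order 1 (Phone): customer_id=2 -> matches Julia
  - order 2 (Keyboard): customer_id=4 -> matches Iris
  - order 3 (Speaker): customer_id=4 -> matches Iris
  - order 4 (Notebook): customer_id=3 -> matches Grace
  - order 5 (Lamp): customer_id=1 -> matches Tina
  - order 6 (Webcam): customer_id=3 -> matches Grace
  - order 7 (Monitor): customer_id=1 -> matches Tina
  - order 8 (Pen): customer_id=NULL, no match -> kept with NULL
  - order 9 (Camera): customer_id=NULL, no match -> kept with NULL
All 9 rows appear; 2 have NULL customer.

SQL:
SELECT a.product, b.name AS customer
FROM orders a
LEFT JOIN customers b ON a.customer_id = b.id

Result:
product  | customer
---------+---------
Phone    | Julia   
Keyboard | Iris    
Speaker  | Iris    
Notebook | Grace   
Lamp     | Tina    
Webcam   | Grace   
Monitor  | Tina    
Pen      | NULL    
Camera   | NULL    


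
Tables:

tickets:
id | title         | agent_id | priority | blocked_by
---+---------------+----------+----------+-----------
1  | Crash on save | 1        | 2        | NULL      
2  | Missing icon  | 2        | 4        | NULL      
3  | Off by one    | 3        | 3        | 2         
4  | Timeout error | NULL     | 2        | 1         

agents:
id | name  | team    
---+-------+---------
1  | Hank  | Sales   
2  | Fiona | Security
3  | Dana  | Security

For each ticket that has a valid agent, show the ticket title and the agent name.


INNER JOIN keeps only tickets rows whose agent_id matches an id in agents. Walk through each ticket:
  - ticket 1 (Crash on save): agent_id=1 -> matches Hank
  - ticket 2 (Missing icon): agent_id=2 -> matches Fiona
  - ticket 3 (Off by one): agent_id=3 -> matches Dana
  - ticket 4 (Timeout error): agent_id=NULL, no match -> dropped
So 1 of 4 rows is dropped.

SQL:
SELECT a.title, b.name AS agent
FROM tickets a
INNER JOIN agents b ON a.agent_id = b.id

Result:
title         | agent
--------------+------
Crash on save | Hank 
Missing icon  | Fiona
Off by one    | Dana 


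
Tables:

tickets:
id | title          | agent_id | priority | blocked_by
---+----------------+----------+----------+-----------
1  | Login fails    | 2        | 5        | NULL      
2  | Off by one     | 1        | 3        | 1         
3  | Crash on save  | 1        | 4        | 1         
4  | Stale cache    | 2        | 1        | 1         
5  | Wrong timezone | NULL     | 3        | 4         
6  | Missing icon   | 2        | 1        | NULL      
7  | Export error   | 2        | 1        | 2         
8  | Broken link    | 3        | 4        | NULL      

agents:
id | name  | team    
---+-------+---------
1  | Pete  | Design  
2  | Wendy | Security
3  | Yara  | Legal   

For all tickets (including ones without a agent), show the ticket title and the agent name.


LEFT JOIN keeps every row from tickets (the left table); where agent_id has no match in agents, the agent columns become NULL. Walk through each ticket:
  - ticket 1 (Login fails): agent_id=2 -> matches Wendy
  - ticket 2 (Off by one): agent_id=1 -> matches Pete
  - ticket 3 (Crash on save): agent_id=1 -> matches Pete
  - ticket 4 (Stale cache): agent_id=2 -> matches Wendy
  - ticket 5 (Wrong timezone): agent_id=NULL, no match -> kept with NULL
  - ticket 6 (Missing icon): agent_id=2 -> matches Wendy
  - ticket 7 (Export error): agent_id=2 -> matches Wendy
  - ticket 8 (Broken link): agent_id=3 -> matches Yara
All 8 rows appear; 1 has NULL agent.

SQL:
SELECT a.title, b.name AS agent
FROM tickets a
LEFT JOIN agents b ON a.agent_id = b.id

Result:
title          | agent
---------------+------
Login fails    | Wendy
Off by one     | Pete 
Crash on save  | Pete 
Stale cache    | Wendy
Wrong timezone | NULL 
Missing icon   | Wendy
Export error   | Wendy
Broken link    | Yara 


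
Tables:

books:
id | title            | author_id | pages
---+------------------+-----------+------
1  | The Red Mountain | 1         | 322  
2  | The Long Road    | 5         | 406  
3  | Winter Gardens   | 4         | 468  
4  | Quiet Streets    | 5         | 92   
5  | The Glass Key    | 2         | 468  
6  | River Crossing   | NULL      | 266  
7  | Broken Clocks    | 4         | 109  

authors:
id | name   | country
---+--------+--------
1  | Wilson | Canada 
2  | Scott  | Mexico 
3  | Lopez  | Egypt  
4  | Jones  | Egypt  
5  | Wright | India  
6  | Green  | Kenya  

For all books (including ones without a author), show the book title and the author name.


LEFT JOIN keeps every row from books (the left table); where author_id has no match in authors, the author columns become NULL. Walk through each book:
  - book 1 (The Red Mountain): author_id=1 -> matches Wilson
  - book 2 (The Long Road): author_id=5 -> matches Wright
  - book 3 (Winter Gardens): author_id=4 -> matches Jones
  - book 4 (Quiet Streets): author_id=5 -> matches Wright
  - book 5 (The Glass Key): author_id=2 -> matches Scott
  - book 6 (River Crossing): author_id=NULL, no match -> kept with NULL
  - book 7 (Broken Clocks): author_id=4 -> matches Jones
All 7 rows appear; 1 has NULL author.

SQL:
SELECT a.title, b.name AS author
FROM books a
LEFT JOIN authors b ON a.author_id = b.id

Result:
title            | author
-----------------+-------
The Red Mountain | Wilson
The Long Road    | Wright
Winter Gardens   | Jones 
Quiet Streets    | Wright
The Glass Key    | Scott 
River Crossing   | NULL  
Broken Clocks    | Jones 


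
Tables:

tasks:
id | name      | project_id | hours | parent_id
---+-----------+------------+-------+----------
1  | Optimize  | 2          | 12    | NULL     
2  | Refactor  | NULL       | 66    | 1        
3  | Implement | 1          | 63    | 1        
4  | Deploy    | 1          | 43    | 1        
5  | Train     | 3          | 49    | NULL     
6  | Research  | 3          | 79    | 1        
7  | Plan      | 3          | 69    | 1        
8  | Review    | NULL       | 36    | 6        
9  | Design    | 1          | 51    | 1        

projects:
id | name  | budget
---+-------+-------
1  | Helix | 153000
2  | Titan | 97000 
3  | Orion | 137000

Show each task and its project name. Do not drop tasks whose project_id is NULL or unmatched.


LEFT JOIN keeps every row from tasks (the left table); where project_id has no match in projects, the project columns become NULL. Walk through each task:
  - task 1 (Optimize): project_id=2 -> matches Titan
  - task 2 (Refactor): project_id=NULL, no match -> kept with NULL
  - task 3 (Implement): project_id=1 -> matches Helix
  - task 4 (Deploy): project_id=1 -> matches Helix
  - task 5 (Train): project_id=3 -> matches Orion
  - task 6 (Research): project_id=3 -> matches Orion
  - task 7 (Plan): project_id=3 -> matches Orion
  - task 8 (Review): project_id=NULL, no match -> kept with NULL
  - task 9 (Design): project_id=1 -> matches Helix
All 9 rows appear; 2 have NULL project.

SQL:
SELECT a.name, b.name AS project
FROM tasks a
LEFT JOIN projects b ON a.project_id = b.id

Result:
name      | project
----------+--------
Optimize  | Titan  
Refactor  | NULL   
Implement | Helix  
Deploy    | Helix  
Train     | Orion  
Research  | Orion  
Plan      | Orion  
Review    | NULL   
Design    | Helix  


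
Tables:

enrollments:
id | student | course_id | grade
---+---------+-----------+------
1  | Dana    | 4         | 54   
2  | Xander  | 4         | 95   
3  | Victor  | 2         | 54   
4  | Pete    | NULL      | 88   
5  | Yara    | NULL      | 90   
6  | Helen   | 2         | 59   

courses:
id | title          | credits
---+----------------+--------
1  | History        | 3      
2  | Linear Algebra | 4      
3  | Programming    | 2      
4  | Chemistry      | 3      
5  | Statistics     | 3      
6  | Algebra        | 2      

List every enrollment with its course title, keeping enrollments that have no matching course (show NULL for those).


LEFT JOIN keeps every row from enrollments (the left table); where course_id has no match in courses, the course columns become NULL. Walk through each enrollment:
  - enrollment 1 (Dana): course_id=4 -> matches Chemistry
  - enrollment 2 (Xander): course_id=4 -> matches Chemistry
  - enrollment 3 (Victor): course_id=2 -> matches Linear Algebra
  - enrollment 4 (Pete): course_id=NULL, no match -> kept with NULL
  - enrollment 5 (Yara): course_id=NULL, no match -> kept with NULL
  - enrollment 6 (Helen): course_id=2 -> matches Linear Algebra
All 6 rows appear; 2 have NULL course.

SQL:
SELECT a.student, b.title AS course
FROM enrollments a
LEFT JOIN courses b ON a.course_id = b.id

Result:
student | course        
--------+---------------
Dana    | Chemistry     
Xander  | Chemistry     
Victor  | Linear Algebra
Pete    | NULL          
Yara    | NULL          
Helen   | Linear Algebra


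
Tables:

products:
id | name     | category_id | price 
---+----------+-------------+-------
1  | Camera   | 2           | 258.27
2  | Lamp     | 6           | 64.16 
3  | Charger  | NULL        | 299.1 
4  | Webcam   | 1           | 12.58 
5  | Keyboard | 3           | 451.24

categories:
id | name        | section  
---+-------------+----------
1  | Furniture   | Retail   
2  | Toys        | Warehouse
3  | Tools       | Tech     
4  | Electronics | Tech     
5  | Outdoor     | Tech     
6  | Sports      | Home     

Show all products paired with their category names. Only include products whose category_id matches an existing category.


INNER JOIN keeps only products rows whose category_id matches an id in categories. Walk through each product:
  - product 1 (Camera): category_id=2 -> matches Toys
  - product 2 (Lamp): category_id=6 -> matches Sports
  - product 3 (Charger): category_id=NULL, no match -> dropped
  - product 4 (Webcam): category_id=1 -> matches Furniture
  - product 5 (Keyboard): category_id=3 -> matches Tools
So 1 of 5 rows is dropped.

SQL:
SELECT a.name, b.name AS category
FROM products a
INNER JOIN categories b ON a.category_id = b.id

Result:
name     | category 
---------+----------
Camera   | Toys     
Lamp     | Sports   
Webcam   | Furniture
Keyboard | Tools    


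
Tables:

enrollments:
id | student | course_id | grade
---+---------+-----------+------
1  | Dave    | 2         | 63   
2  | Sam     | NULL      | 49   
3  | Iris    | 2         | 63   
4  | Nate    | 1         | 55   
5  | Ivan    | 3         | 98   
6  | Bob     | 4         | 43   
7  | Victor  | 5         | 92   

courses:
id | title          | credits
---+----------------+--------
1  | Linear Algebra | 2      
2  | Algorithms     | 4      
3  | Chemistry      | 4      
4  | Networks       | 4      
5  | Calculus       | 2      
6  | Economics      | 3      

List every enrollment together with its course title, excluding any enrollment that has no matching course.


INNER JOIN keeps only enrollments rows whose course_id matches an id in courses. Walk through each enrollment:
  - enrollment 1 (Dave): course_id=2 -> matches Algorithms
  - enrollment 2 (Sam): course_id=NULL, no match -> dropped
  - enrollment 3 (Iris): course_id=2 -> matches Algorithms
  - enrollment 4 (Nate): course_id=1 -> matches Linear Algebra
  - enrollment 5 (Ivan): course_id=3 -> matches Chemistry
  - enrollment 6 (Bob): course_id=4 -> matches Networks
  - enrollment 7 (Victor): course_id=5 -> matches Calculus
So 1 of 7 rows is dropped.

SQL:
SELECT a.student, b.title AS course
FROM enrollments a
INNER JOIN courses b ON a.course_id = b.id

Result:
student | course        
--------+---------------
Dave    | Algorithms    
Iris    | Algorithms    
Nate    | Linear Algebra
Ivan    | Chemistry     
Bob     | Networks      
Victor  | Calculus      


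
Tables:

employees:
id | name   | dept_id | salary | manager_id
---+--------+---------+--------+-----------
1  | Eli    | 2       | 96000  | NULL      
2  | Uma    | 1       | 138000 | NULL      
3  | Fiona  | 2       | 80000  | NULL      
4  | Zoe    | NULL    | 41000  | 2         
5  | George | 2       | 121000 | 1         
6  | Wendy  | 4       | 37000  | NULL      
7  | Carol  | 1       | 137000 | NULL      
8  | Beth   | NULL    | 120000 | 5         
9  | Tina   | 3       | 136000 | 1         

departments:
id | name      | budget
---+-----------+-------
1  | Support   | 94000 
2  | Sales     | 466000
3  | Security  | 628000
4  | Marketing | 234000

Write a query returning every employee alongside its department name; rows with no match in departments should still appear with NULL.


LEFT JOIN keeps every row from employees (the left table); where dept_id has no match in departments, the department columns become NULL. Walk through each employee:
  - employee 1 (Eli): dept_id=2 -> matches Sales
  - employee 2 (Uma): dept_id=1 -> matches Support
  - employee 3 (Fiona): dept_id=2 -> matches Sales
  - employee 4 (Zoe): dept_id=NULL, no match -> kept with NULL
  - employee 5 (George): dept_id=2 -> matches Sales
  - employee 6 (Wendy): dept_id=4 -> matches Marketing
  - employee 7 (Carol): dept_id=1 -> matches Support
  - employee 8 (Beth): dept_id=NULL, no match -> kept with NULL
  - employee 9 (Tina): dept_id=3 -> matches Security
All 9 rows appear; 2 have NULL department.

SQL:
SELECT a.name, b.name AS department
FROM employees a
LEFT JOIN departments b ON a.dept_id = b.id

Result:
name   | department
-------+-----------
Eli    | Sales     
Uma    | Support   
Fiona  | Sales     
Zoe    | NULL      
George | Sales     
Wendy  | Marketing 
Carol  | Support   
Beth   | NULL      
Tina   | Security  


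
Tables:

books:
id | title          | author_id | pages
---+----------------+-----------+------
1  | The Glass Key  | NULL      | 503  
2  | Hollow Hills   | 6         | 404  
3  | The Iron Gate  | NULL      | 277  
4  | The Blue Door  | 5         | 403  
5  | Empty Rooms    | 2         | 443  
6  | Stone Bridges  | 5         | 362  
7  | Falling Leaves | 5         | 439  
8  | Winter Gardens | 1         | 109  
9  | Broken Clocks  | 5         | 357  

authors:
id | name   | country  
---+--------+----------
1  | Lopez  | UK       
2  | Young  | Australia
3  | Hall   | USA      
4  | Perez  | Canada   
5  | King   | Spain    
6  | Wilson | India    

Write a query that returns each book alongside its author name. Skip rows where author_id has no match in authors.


INNER JOIN keeps only books rows whose author_id matches an id in authors. Walk through each book:
  - book 1 (The Glass Key): author_id=NULL, no match -> dropped
  - book 2 (Hollow Hills): author_id=6 -> matches Wilson
  - book 3 (The Iron Gate): author_id=NULL, no match -> dropped
  - book 4 (The Blue Door): author_id=5 -> matches King
  - book 5 (Empty Rooms): author_id=2 -> matches Young
  - book 6 (Stone Bridges): author_id=5 -> matches King
  - book 7 (Falling Leaves): author_id=5 -> matches King
  - book 8 (Winter Gardens): author_id=1 -> matches Lopez
  - book 9 (Broken Clocks): author_id=5 -> matches King
So 2 of 9 rows are dropped.

SQL:
SELECT a.title, b.name AS author
FROM books a
INNER JOIN authors b ON a.author_id = b.id

Result:
title          | author
---------------+-------
Hollow Hills   | Wilson
The Blue Door  | King  
Empty Rooms    | Young 
Stone Bridges  | King  
Falling Leaves | King  
Winter Gardens | Lopez 
Broken Clocks  | King  


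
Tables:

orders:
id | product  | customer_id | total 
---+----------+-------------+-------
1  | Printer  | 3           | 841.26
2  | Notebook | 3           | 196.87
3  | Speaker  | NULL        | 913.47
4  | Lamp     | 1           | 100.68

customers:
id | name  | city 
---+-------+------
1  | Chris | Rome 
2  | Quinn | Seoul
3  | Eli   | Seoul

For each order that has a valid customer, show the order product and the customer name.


INNER JOIN keeps only orders rows whose customer_id matches an id in customers. Walk through each order:
  - order 1 (Printer): customer_id=3 -> matches Eli
  - order 2 (Notebook): customer_id=3 -> matches Eli
  - order 3 (Speaker): customer_id=NULL, no match -> dropped
  - order 4 (Lamp): customer_id=1 -> matches Chris
So 1 of 4 rows is dropped.

SQL:
SELECT a.product, b.name AS customer
FROM orders a
INNER JOIN customers b ON a.customer_id = b.id

Result:
product  | customer
---------+---------
Printer  | Eli     
Notebook | Eli     
Lamp     | Chris   
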